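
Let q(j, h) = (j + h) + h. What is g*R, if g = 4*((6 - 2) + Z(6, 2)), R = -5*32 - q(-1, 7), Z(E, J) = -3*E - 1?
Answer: 10380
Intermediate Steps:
Z(E, J) = -1 - 3*E
q(j, h) = j + 2*h (q(j, h) = (h + j) + h = j + 2*h)
R = -173 (R = -5*32 - (-1 + 2*7) = -160 - (-1 + 14) = -160 - 1*13 = -160 - 13 = -173)
g = -60 (g = 4*((6 - 2) + (-1 - 3*6)) = 4*(4 + (-1 - 18)) = 4*(4 - 19) = 4*(-15) = -60)
g*R = -60*(-173) = 10380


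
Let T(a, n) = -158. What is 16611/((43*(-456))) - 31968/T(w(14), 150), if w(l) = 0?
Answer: 104034001/516344 ≈ 201.48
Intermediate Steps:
16611/((43*(-456))) - 31968/T(w(14), 150) = 16611/((43*(-456))) - 31968/(-158) = 16611/(-19608) - 31968*(-1/158) = 16611*(-1/19608) + 15984/79 = -5537/6536 + 15984/79 = 104034001/516344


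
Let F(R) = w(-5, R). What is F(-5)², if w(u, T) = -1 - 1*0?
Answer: 1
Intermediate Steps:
w(u, T) = -1 (w(u, T) = -1 + 0 = -1)
F(R) = -1
F(-5)² = (-1)² = 1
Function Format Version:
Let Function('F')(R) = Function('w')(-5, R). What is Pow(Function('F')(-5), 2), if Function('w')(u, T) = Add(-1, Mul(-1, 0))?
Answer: 1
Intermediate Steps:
Function('w')(u, T) = -1 (Function('w')(u, T) = Add(-1, 0) = -1)
Function('F')(R) = -1
Pow(Function('F')(-5), 2) = Pow(-1, 2) = 1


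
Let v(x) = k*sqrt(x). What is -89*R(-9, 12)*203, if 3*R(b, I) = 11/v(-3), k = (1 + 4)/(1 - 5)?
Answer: -794948*I*sqrt(3)/45 ≈ -30598.0*I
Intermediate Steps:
k = -5/4 (k = 5/(-4) = 5*(-1/4) = -5/4 ≈ -1.2500)
v(x) = -5*sqrt(x)/4
R(b, I) = 44*I*sqrt(3)/45 (R(b, I) = (11/((-5*I*sqrt(3)/4)))/3 = (11*(4*I*sqrt(3)/15))/3 = (44*I*sqrt(3)/15)/3 = 44*I*sqrt(3)/45)
-89*R(-9, 12)*203 = -3916*I*sqrt(3)/45*203 = -794948*I*sqrt(3)/45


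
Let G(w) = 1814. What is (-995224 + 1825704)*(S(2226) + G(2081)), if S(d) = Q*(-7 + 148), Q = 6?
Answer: 2209076800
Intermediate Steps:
S(d) = 846 (S(d) = 6*(-7 + 148) = 6*141 = 846)
(-995224 + 1825704)*(S(2226) + G(2081)) = (-995224 + 1825704)*(846 + 1814) = 830480*2660 = 2209076800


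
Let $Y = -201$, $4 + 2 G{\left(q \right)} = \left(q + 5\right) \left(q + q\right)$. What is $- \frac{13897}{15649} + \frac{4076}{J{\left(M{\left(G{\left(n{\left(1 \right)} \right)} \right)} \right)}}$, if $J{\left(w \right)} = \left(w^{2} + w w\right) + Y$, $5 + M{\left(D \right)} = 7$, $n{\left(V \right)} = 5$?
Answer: $- \frac{66467445}{3020257} \approx -22.007$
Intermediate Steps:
$G{\left(q \right)} = -2 + q \left(5 + q\right)$ ($G{\left(q \right)} = -2 + \frac{\left(q + 5\right) \left(q + q\right)}{2} = -2 + \frac{\left(5 + q\right) 2 q}{2} = -2 + \frac{2 q \left(5 + q\right)}{2} = -2 + q \left(5 + q\right)$)
$M{\left(D \right)} = 2$ ($M{\left(D \right)} = -5 + 7 = 2$)
$J{\left(w \right)} = -201 + 2 w^{2}$ ($J{\left(w \right)} = \left(w^{2} + w w\right) - 201 = \left(w^{2} + w^{2}\right) - 201 = 2 w^{2} - 201 = -201 + 2 w^{2}$)
$- \frac{13897}{15649} + \frac{4076}{J{\left(M{\left(G{\left(n{\left(1 \right)} \right)} \right)} \right)}} = - \frac{13897}{15649} + \frac{4076}{-201 + 2 \cdot 2^{2}} = \left(-13897\right) \frac{1}{15649} + \frac{4076}{-201 + 2 \cdot 4} = - \frac{13897}{15649} + \frac{4076}{-201 + 8} = - \frac{13897}{15649} + \frac{4076}{-193} = - \frac{13897}{15649} + 4076 \left(- \frac{1}{193}\right) = - \frac{13897}{15649} - \frac{4076}{193} = - \frac{66467445}{3020257}$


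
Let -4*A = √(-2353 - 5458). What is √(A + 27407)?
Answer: √(109628 - I*√7811)/2 ≈ 165.55 - 0.066732*I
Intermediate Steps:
A = -I*√7811/4 (A = -√(-2353 - 5458)/4 = -I*√7811/4 ≈ -22.095*I)
√(A + 27407) = √(-I*√7811/4 + 27407) = √(27407 - I*√7811/4)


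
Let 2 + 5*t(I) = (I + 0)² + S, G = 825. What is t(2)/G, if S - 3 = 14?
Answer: 19/4125 ≈ 0.0046061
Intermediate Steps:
S = 17 (S = 3 + 14 = 17)
t(I) = 3 + I²/5 (t(I) = -⅖ + ((I + 0)² + 17)/5 = -⅖ + (I² + 17)/5 = -⅖ + (17 + I²)/5 = -⅖ + (17/5 + I²/5) = 3 + I²/5)
t(2)/G = (3 + (⅕)*2²)/825 = (3 + (⅕)*4)*(1/825) = (3 + ⅘)*(1/825) = (19/5)*(1/825) = 19/4125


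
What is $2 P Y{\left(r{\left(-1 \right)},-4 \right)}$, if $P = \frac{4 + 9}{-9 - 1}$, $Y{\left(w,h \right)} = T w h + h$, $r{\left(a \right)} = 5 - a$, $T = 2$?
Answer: $\frac{676}{5} \approx 135.2$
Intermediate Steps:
$Y{\left(w,h \right)} = h + 2 h w$ ($Y{\left(w,h \right)} = 2 w h + h = 2 h w + h = h + 2 h w$)
$P = - \frac{13}{10}$ ($P = \frac{13}{-10} = 13 \left(- \frac{1}{10}\right) = - \frac{13}{10} \approx -1.3$)
$2 P Y{\left(r{\left(-1 \right)},-4 \right)} = 2 \left(- \frac{13}{10}\right) \left(- 4 \left(1 + 2 \left(5 - -1\right)\right)\right) = - \frac{13 \left(- 4 \left(1 + 2 \left(5 + 1\right)\right)\right)}{5} = - \frac{13 \left(- 4 \left(1 + 2 \cdot 6\right)\right)}{5} = - \frac{13 \left(- 4 \left(1 + 12\right)\right)}{5} = - \frac{13 \left(\left(-4\right) 13\right)}{5} = \left(- \frac{13}{5}\right) \left(-52\right) = \frac{676}{5}$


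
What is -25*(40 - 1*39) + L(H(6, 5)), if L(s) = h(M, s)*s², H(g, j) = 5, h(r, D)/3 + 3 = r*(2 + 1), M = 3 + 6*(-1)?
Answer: -925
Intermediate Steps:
M = -3 (M = 3 - 6 = -3)
h(r, D) = -9 + 9*r (h(r, D) = -9 + 3*(r*(2 + 1)) = -9 + 3*(r*3) = -9 + 3*(3*r) = -9 + 9*r)
L(s) = -36*s² (L(s) = (-9 + 9*(-3))*s² = (-9 - 27)*s² = -36*s²)
-25*(40 - 1*39) + L(H(6, 5)) = -25*(40 - 1*39) - 36*5² = -25*(40 - 39) - 36*25 = -25*1 - 900 = -25 - 900 = -925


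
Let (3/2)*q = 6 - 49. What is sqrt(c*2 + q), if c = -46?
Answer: I*sqrt(1086)/3 ≈ 10.985*I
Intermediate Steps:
q = -86/3 (q = 2*(6 - 49)/3 = (2/3)*(-43) = -86/3 ≈ -28.667)
sqrt(c*2 + q) = sqrt(-46*2 - 86/3) = sqrt(-92 - 86/3) = sqrt(-362/3) = I*sqrt(1086)/3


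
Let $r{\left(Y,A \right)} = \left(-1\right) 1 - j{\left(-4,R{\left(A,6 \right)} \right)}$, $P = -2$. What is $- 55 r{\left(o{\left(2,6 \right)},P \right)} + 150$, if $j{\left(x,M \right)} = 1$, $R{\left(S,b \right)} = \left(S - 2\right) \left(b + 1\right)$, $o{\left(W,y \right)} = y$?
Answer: $260$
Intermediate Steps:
$R{\left(S,b \right)} = \left(1 + b\right) \left(-2 + S\right)$ ($R{\left(S,b \right)} = \left(-2 + S\right) \left(1 + b\right) = \left(1 + b\right) \left(-2 + S\right)$)
$r{\left(Y,A \right)} = -2$ ($r{\left(Y,A \right)} = \left(-1\right) 1 - 1 = -1 - 1 = -2$)
$- 55 r{\left(o{\left(2,6 \right)},P \right)} + 150 = \left(-55\right) \left(-2\right) + 150 = 110 + 150 = 260$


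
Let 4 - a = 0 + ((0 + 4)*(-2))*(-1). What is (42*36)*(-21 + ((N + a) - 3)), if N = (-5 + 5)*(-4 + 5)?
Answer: -42336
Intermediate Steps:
N = 0 (N = 0*1 = 0)
a = -4 (a = 4 - (0 + ((0 + 4)*(-2))*(-1)) = 4 - (0 + (4*(-2))*(-1)) = 4 - (0 - 8*(-1)) = 4 - (0 + 8) = 4 - 1*8 = 4 - 8 = -4)
(42*36)*(-21 + ((N + a) - 3)) = (42*36)*(-21 + ((0 - 4) - 3)) = 1512*(-21 + (-4 - 3)) = 1512*(-21 - 7) = 1512*(-28) = -42336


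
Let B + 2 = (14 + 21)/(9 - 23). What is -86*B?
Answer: 387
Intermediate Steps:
B = -9/2 (B = -2 + (14 + 21)/(9 - 23) = -2 + 35/(-14) = -2 + 35*(-1/14) = -2 - 5/2 = -9/2 ≈ -4.5000)
-86*B = -86*(-9/2) = 387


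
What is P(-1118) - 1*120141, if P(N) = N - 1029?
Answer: -122288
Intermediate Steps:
P(N) = -1029 + N
P(-1118) - 1*120141 = (-1029 - 1118) - 1*120141 = -2147 - 120141 = -122288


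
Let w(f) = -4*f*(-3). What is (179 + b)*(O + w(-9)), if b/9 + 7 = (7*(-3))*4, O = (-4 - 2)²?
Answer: 46080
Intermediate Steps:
w(f) = 12*f
O = 36 (O = (-6)² = 36)
b = -819 (b = -63 + 9*((7*(-3))*4) = -63 + 9*(-21*4) = -63 + 9*(-84) = -63 - 756 = -819)
(179 + b)*(O + w(-9)) = (179 - 819)*(36 + 12*(-9)) = -640*(36 - 108) = -640*(-72) = 46080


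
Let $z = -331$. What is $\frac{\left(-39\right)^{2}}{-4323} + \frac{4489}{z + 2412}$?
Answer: $\frac{5413582}{2998721} \approx 1.8053$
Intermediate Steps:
$\frac{\left(-39\right)^{2}}{-4323} + \frac{4489}{z + 2412} = \frac{\left(-39\right)^{2}}{-4323} + \frac{4489}{-331 + 2412} = 1521 \left(- \frac{1}{4323}\right) + \frac{4489}{2081} = - \frac{507}{1441} + 4489 \cdot \frac{1}{2081} = - \frac{507}{1441} + \frac{4489}{2081} = \frac{5413582}{2998721}$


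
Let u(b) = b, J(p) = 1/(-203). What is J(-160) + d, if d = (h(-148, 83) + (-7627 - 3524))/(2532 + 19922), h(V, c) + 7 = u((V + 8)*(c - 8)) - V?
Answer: -2194492/2279081 ≈ -0.96288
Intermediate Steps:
J(p) = -1/203
h(V, c) = -7 - V + (-8 + c)*(8 + V) (h(V, c) = -7 + ((V + 8)*(c - 8) - V) = -7 + ((8 + V)*(-8 + c) - V) = -7 + ((-8 + c)*(8 + V) - V) = -7 + (-V + (-8 + c)*(8 + V)) = -7 - V + (-8 + c)*(8 + V))
d = -10755/11227 (d = ((-71 - 9*(-148) + 8*83 - 148*83) + (-7627 - 3524))/(2532 + 19922) = ((-71 + 1332 + 664 - 12284) - 11151)/22454 = (-10359 - 11151)*(1/22454) = -21510*1/22454 = -10755/11227 ≈ -0.95796)
J(-160) + d = -1/203 - 10755/11227 = -2194492/2279081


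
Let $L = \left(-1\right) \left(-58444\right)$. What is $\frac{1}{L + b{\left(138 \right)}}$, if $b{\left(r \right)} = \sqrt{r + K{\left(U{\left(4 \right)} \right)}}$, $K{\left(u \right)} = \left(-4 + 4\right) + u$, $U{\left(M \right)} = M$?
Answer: $\frac{29222}{1707850497} - \frac{\sqrt{142}}{3415700994} \approx 1.7107 \cdot 10^{-5}$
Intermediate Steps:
$K{\left(u \right)} = u$ ($K{\left(u \right)} = 0 + u = u$)
$b{\left(r \right)} = \sqrt{4 + r}$ ($b{\left(r \right)} = \sqrt{r + 4} = \sqrt{4 + r}$)
$L = 58444$
$\frac{1}{L + b{\left(138 \right)}} = \frac{1}{58444 + \sqrt{4 + 138}} = \frac{1}{58444 + \sqrt{142}}$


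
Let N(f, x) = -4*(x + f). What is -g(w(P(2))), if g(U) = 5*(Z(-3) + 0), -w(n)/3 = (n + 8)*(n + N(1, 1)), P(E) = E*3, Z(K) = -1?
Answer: 5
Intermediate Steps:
N(f, x) = -4*f - 4*x (N(f, x) = -4*(f + x) = -4*f - 4*x)
P(E) = 3*E
w(n) = -3*(-8 + n)*(8 + n) (w(n) = -3*(n + 8)*(n + (-4*1 - 4*1)) = -3*(8 + n)*(n + (-4 - 4)) = -3*(8 + n)*(n - 8) = -3*(8 + n)*(-8 + n) = -3*(-8 + n)*(8 + n))
g(U) = -5 (g(U) = 5*(-1 + 0) = 5*(-1) = -5)
-g(w(P(2))) = -1*(-5) = 5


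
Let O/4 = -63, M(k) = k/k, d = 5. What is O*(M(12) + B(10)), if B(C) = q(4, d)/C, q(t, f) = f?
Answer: -378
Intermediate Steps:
M(k) = 1
O = -252 (O = 4*(-63) = -252)
B(C) = 5/C
O*(M(12) + B(10)) = -252*(1 + 5/10) = -252*(1 + 5*(⅒)) = -252*(1 + ½) = -252*3/2 = -378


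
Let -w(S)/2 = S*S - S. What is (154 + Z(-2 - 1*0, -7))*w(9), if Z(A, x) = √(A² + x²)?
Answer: -22176 - 144*√53 ≈ -23224.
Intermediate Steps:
w(S) = -2*S² + 2*S (w(S) = -2*(S*S - S) = -2*(S² - S) = -2*S² + 2*S)
(154 + Z(-2 - 1*0, -7))*w(9) = (154 + √((-2 - 1*0)² + (-7)²))*(2*9*(1 - 1*9)) = (154 + √((-2 + 0)² + 49))*(2*9*(1 - 9)) = (154 + √((-2)² + 49))*(2*9*(-8)) = (154 + √(4 + 49))*(-144) = (154 + √53)*(-144) = -22176 - 144*√53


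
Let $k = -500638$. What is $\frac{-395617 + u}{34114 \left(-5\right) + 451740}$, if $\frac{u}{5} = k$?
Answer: $- \frac{2898807}{281170} \approx -10.31$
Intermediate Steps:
$u = -2503190$ ($u = 5 \left(-500638\right) = -2503190$)
$\frac{-395617 + u}{34114 \left(-5\right) + 451740} = \frac{-395617 - 2503190}{34114 \left(-5\right) + 451740} = - \frac{2898807}{-170570 + 451740} = - \frac{2898807}{281170}$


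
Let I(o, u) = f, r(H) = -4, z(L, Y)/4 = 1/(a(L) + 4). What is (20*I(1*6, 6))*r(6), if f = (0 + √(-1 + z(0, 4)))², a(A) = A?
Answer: 0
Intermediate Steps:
z(L, Y) = 4/(4 + L) (z(L, Y) = 4/(L + 4) = 4/(4 + L))
f = 0 (f = (0 + √(-1 + 4/(4 + 0)))² = (0 + √(-1 + 4/4))² = (0 + √(-1 + 4*(¼)))² = (0 + √(-1 + 1))² = (0 + √0)² = (0 + 0)² = 0² = 0)
I(o, u) = 0
(20*I(1*6, 6))*r(6) = (20*0)*(-4) = 0*(-4) = 0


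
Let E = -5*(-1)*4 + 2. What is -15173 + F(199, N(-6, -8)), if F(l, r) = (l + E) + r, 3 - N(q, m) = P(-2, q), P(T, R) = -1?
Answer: -14948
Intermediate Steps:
E = 22 (E = 5*4 + 2 = 20 + 2 = 22)
N(q, m) = 4 (N(q, m) = 3 - 1*(-1) = 3 + 1 = 4)
F(l, r) = 22 + l + r (F(l, r) = (l + 22) + r = (22 + l) + r = 22 + l + r)
-15173 + F(199, N(-6, -8)) = -15173 + (22 + 199 + 4) = -15173 + 225 = -14948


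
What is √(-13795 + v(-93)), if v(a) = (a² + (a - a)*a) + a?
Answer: 13*I*√31 ≈ 72.381*I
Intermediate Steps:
v(a) = a + a² (v(a) = (a² + 0*a) + a = (a² + 0) + a = a² + a = a + a²)
√(-13795 + v(-93)) = √(-13795 - 93*(1 - 93)) = √(-13795 - 93*(-92)) = √(-13795 + 8556) = √(-5239) = 13*I*√31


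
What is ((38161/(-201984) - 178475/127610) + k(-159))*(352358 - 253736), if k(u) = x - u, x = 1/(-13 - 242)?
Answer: 566854341651225279/36514835840 ≈ 1.5524e+7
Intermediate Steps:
x = -1/255 (x = 1/(-255) = -1/255 ≈ -0.0039216)
k(u) = -1/255 - u
((38161/(-201984) - 178475/127610) + k(-159))*(352358 - 253736) = ((38161/(-201984) - 178475/127610) + (-1/255 - 1*(-159)))*(352358 - 253736) = ((38161*(-1/201984) - 178475*1/127610) + (-1/255 + 159))*98622 = ((-38161/201984 - 35695/25522) + 40544/255)*98622 = (-4091881961/2577517824 + 40544/255)*98622 = (11495494750689/73029671680)*98622 = 566854341651225279/36514835840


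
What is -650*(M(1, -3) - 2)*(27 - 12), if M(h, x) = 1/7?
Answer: 126750/7 ≈ 18107.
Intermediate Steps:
M(h, x) = ⅐
-650*(M(1, -3) - 2)*(27 - 12) = -650*(⅐ - 2)*(27 - 12) = -(-8450)*15/7 = -650*(-195/7) = 126750/7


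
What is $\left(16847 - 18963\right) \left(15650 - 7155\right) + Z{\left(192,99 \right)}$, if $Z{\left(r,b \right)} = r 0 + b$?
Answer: $-17975321$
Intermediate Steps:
$Z{\left(r,b \right)} = b$ ($Z{\left(r,b \right)} = 0 + b = b$)
$\left(16847 - 18963\right) \left(15650 - 7155\right) + Z{\left(192,99 \right)} = \left(16847 - 18963\right) \left(15650 - 7155\right) + 99 = \left(-2116\right) 8495 + 99 = -17975420 + 99 = -17975321$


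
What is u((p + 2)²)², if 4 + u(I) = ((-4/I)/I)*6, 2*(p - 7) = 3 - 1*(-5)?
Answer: 13057175824/815730721 ≈ 16.007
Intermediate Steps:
p = 11 (p = 7 + (3 - 1*(-5))/2 = 7 + (3 + 5)/2 = 7 + (½)*8 = 7 + 4 = 11)
u(I) = -4 - 24/I² (u(I) = -4 + ((-4/I)/I)*6 = -4 - 4/I²*6 = -4 - 24/I²)
u((p + 2)²)² = (-4 - 24/(11 + 2)⁴)² = (-4 - 24/(13²)²)² = (-4 - 24/169²)² = (-4 - 24*1/28561)² = (-4 - 24/28561)² = (-114268/28561)² = 13057175824/815730721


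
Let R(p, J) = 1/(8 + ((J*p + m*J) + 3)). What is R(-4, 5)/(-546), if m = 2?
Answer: -1/546 ≈ -0.0018315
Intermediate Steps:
R(p, J) = 1/(11 + 2*J + J*p) (R(p, J) = 1/(8 + ((J*p + 2*J) + 3)) = 1/(8 + ((2*J + J*p) + 3)) = 1/(8 + (3 + 2*J + J*p)) = 1/(11 + 2*J + J*p))
R(-4, 5)/(-546) = 1/((11 + 2*5 + 5*(-4))*(-546)) = -1/546/(11 + 10 - 20) = -1/546/1 = 1*(-1/546) = -1/546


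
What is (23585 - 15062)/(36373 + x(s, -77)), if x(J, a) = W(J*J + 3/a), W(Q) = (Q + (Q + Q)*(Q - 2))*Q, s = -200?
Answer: 1297010253/19477953969146890892 ≈ 6.6589e-11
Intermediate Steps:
W(Q) = Q*(Q + 2*Q*(-2 + Q)) (W(Q) = (Q + (2*Q)*(-2 + Q))*Q = (Q + 2*Q*(-2 + Q))*Q = Q*(Q + 2*Q*(-2 + Q)))
x(J, a) = (J² + 3/a)²*(-3 + 2*J² + 6/a) (x(J, a) = (J*J + 3/a)²*(-3 + 2*(J*J + 3/a)) = (J² + 3/a)²*(-3 + 2*(J² + 3/a)) = (J² + 3/a)²*(-3 + (2*J² + 6/a)) = (J² + 3/a)²*(-3 + 2*J² + 6/a))
(23585 - 15062)/(36373 + x(s, -77)) = (23585 - 15062)/(36373 + (3 - 77*(-200)²)²*(6 - 3*(-77) + 2*(-77)*(-200)²)/(-77)³) = 8523/(36373 - (3 - 77*40000)²*(6 + 231 + 2*(-77)*40000)/456533) = 8523/(36373 - (3 - 3080000)²*(6 + 231 - 6160000)/456533) = 8523/(36373 - 1/456533*(-3079997)²*(-6159763)) = 8523/(36373 - 1/456533*9486381520009*(-6159763)) = 8523/(36373 + 58433861890835197867/456533) = 8523/(58433861907440672676/456533) = 8523*(456533/58433861907440672676) = 1297010253/19477953969146890892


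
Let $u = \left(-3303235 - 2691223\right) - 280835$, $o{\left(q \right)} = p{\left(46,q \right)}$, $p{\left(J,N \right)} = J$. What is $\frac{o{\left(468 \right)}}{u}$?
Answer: $- \frac{46}{6275293} \approx -7.3303 \cdot 10^{-6}$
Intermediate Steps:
$o{\left(q \right)} = 46$
$u = -6275293$ ($u = -5994458 - 280835 = -6275293$)
$\frac{o{\left(468 \right)}}{u} = \frac{46}{-6275293} = 46 \left(- \frac{1}{6275293}\right) = - \frac{46}{6275293}$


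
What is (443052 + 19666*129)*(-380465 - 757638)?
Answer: -3391508244498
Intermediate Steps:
(443052 + 19666*129)*(-380465 - 757638) = (443052 + 2536914)*(-1138103) = 2979966*(-1138103) = -3391508244498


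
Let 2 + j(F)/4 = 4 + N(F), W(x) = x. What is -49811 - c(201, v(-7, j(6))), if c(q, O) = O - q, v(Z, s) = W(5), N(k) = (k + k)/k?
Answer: -49615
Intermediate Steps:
N(k) = 2 (N(k) = (2*k)/k = 2)
j(F) = 16 (j(F) = -8 + 4*(4 + 2) = -8 + 4*6 = -8 + 24 = 16)
v(Z, s) = 5
-49811 - c(201, v(-7, j(6))) = -49811 - (5 - 1*201) = -49811 - (5 - 201) = -49811 - 1*(-196) = -49811 + 196 = -49615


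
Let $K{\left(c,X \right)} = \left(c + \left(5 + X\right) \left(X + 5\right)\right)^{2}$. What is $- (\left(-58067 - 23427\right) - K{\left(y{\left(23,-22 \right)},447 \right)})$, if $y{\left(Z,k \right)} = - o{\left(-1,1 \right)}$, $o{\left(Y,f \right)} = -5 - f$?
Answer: $41742657594$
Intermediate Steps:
$y{\left(Z,k \right)} = 6$ ($y{\left(Z,k \right)} = - (-5 - 1) = \left(-1\right) \left(-6\right) = 6$)
$K{\left(c,X \right)} = \left(c + \left(5 + X\right)^{2}\right)^{2}$ ($K{\left(c,X \right)} = \left(c + \left(5 + X\right) \left(5 + X\right)\right)^{2} = \left(c + \left(5 + X\right)^{2}\right)^{2}$)
$- (\left(-58067 - 23427\right) - K{\left(y{\left(23,-22 \right)},447 \right)}) = - (\left(-58067 - 23427\right) - \left(6 + \left(5 + 447\right)^{2}\right)^{2}) = - (-81494 - \left(6 + 452^{2}\right)^{2}) = - (-81494 - \left(6 + 204304\right)^{2}) = - (-81494 - 204310^{2}) = - (-81494 - 41742576100) = \left(-1\right) \left(-41742657594\right) = 41742657594$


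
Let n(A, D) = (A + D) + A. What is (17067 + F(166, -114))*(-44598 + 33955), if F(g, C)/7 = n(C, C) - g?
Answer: -143797573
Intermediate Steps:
n(A, D) = D + 2*A
F(g, C) = -7*g + 21*C (F(g, C) = 7*((C + 2*C) - g) = 7*(3*C - g) = 7*(-g + 3*C) = -7*g + 21*C)
(17067 + F(166, -114))*(-44598 + 33955) = (17067 + (-7*166 + 21*(-114)))*(-44598 + 33955) = (17067 + (-1162 - 2394))*(-10643) = (17067 - 3556)*(-10643) = 13511*(-10643) = -143797573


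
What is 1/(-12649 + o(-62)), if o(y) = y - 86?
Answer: -1/12797 ≈ -7.8143e-5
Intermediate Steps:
o(y) = -86 + y
1/(-12649 + o(-62)) = 1/(-12649 + (-86 - 62)) = 1/(-12649 - 148) = 1/(-12797) = -1/12797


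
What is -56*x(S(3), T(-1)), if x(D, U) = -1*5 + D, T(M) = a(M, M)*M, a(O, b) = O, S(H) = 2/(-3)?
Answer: 952/3 ≈ 317.33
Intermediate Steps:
S(H) = -⅔ (S(H) = 2*(-⅓) = -⅔)
T(M) = M² (T(M) = M*M = M²)
x(D, U) = -5 + D
-56*x(S(3), T(-1)) = -56*(-5 - ⅔) = -56*(-17/3) = 952/3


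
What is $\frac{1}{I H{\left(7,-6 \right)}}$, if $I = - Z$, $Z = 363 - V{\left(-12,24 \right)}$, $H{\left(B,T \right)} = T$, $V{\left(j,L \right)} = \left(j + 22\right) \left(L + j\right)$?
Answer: $\frac{1}{1458} \approx 0.00068587$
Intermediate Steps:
$V{\left(j,L \right)} = \left(22 + j\right) \left(L + j\right)$
$Z = 243$ ($Z = 363 - \left(\left(-12\right)^{2} + 22 \cdot 24 + 22 \left(-12\right) + 24 \left(-12\right)\right) = 363 - \left(144 + 528 - 264 - 288\right) = 363 - 120 = 243$)
$I = -243$ ($I = \left(-1\right) 243 = -243$)
$\frac{1}{I H{\left(7,-6 \right)}} = \frac{1}{\left(-243\right) \left(-6\right)} = \frac{1}{1458}$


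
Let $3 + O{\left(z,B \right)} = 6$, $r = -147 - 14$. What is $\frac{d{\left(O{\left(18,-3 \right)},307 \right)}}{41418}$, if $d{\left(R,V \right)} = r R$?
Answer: $- \frac{161}{13806} \approx -0.011662$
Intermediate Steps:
$r = -161$
$O{\left(z,B \right)} = 3$ ($O{\left(z,B \right)} = -3 + 6 = 3$)
$d{\left(R,V \right)} = - 161 R$
$\frac{d{\left(O{\left(18,-3 \right)},307 \right)}}{41418} = \frac{\left(-161\right) 3}{41418} = \left(-483\right) \frac{1}{41418} = - \frac{161}{13806}$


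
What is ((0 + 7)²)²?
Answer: 2401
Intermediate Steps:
((0 + 7)²)² = (7²)² = 49² = 2401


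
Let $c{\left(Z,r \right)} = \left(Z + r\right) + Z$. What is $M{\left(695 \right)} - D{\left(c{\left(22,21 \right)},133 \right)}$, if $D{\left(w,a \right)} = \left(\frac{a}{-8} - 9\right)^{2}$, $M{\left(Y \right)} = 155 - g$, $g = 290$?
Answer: $- \frac{50665}{64} \approx -791.64$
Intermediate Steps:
$c{\left(Z,r \right)} = r + 2 Z$
$M{\left(Y \right)} = -135$ ($M{\left(Y \right)} = 155 - 290 = -135$)
$D{\left(w,a \right)} = \left(-9 - \frac{a}{8}\right)^{2}$ ($D{\left(w,a \right)} = \left(a \left(- \frac{1}{8}\right) - 9\right)^{2} = \left(- \frac{a}{8} - 9\right)^{2} = \left(-9 - \frac{a}{8}\right)^{2}$)
$M{\left(695 \right)} - D{\left(c{\left(22,21 \right)},133 \right)} = -135 - \frac{\left(72 + 133\right)^{2}}{64} = -135 - \frac{205^{2}}{64} = -135 - \frac{1}{64} \cdot 42025 = -135 - \frac{42025}{64} = - \frac{50665}{64}$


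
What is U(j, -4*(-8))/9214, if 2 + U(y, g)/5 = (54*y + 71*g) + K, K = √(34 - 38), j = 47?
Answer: 12020/4607 + 5*I/4607 ≈ 2.6091 + 0.0010853*I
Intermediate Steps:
K = 2*I (K = √(-4) = 2*I ≈ 2.0*I)
U(y, g) = -10 + 10*I + 270*y + 355*g (U(y, g) = -10 + 5*((54*y + 71*g) + 2*I) = -10 + 5*(2*I + 54*y + 71*g) = -10 + (10*I + 270*y + 355*g) = -10 + 10*I + 270*y + 355*g)
U(j, -4*(-8))/9214 = (-10 + 10*I + 270*47 + 355*(-4*(-8)))/9214 = (-10 + 10*I + 12690 + 355*32)*(1/9214) = (-10 + 10*I + 12690 + 11360)*(1/9214) = (24040 + 10*I)*(1/9214) = 12020/4607 + 5*I/4607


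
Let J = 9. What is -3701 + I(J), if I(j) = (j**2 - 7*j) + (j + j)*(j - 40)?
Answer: -4241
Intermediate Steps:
I(j) = j**2 - 7*j + 2*j*(-40 + j) (I(j) = (j**2 - 7*j) + (2*j)*(-40 + j) = (j**2 - 7*j) + 2*j*(-40 + j) = j**2 - 7*j + 2*j*(-40 + j))
-3701 + I(J) = -3701 + 3*9*(-29 + 9) = -3701 + 3*9*(-20) = -3701 - 540 = -4241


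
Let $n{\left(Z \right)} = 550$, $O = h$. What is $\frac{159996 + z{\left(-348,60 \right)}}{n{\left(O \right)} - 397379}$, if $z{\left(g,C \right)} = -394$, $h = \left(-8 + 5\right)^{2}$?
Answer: $- \frac{159602}{396829} \approx -0.40219$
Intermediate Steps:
$h = 9$ ($h = \left(-3\right)^{2} = 9$)
$O = 9$
$\frac{159996 + z{\left(-348,60 \right)}}{n{\left(O \right)} - 397379} = \frac{159996 - 394}{550 - 397379} = \frac{159602}{-396829} = 159602 \left(- \frac{1}{396829}\right) = - \frac{159602}{396829}$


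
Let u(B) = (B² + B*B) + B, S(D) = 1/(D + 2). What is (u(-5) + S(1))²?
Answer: 18496/9 ≈ 2055.1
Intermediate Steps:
S(D) = 1/(2 + D)
u(B) = B + 2*B² (u(B) = (B² + B²) + B = 2*B² + B = B + 2*B²)
(u(-5) + S(1))² = (-5*(1 + 2*(-5)) + 1/(2 + 1))² = (-5*(1 - 10) + 1/3)² = (-5*(-9) + ⅓)² = (45 + ⅓)² = (136/3)² = 18496/9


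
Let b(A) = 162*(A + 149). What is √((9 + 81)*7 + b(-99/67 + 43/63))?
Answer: 18*√16727354/469 ≈ 156.97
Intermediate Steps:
b(A) = 24138 + 162*A (b(A) = 162*(149 + A) = 24138 + 162*A)
√((9 + 81)*7 + b(-99/67 + 43/63)) = √((9 + 81)*7 + (24138 + 162*(-99/67 + 43/63))) = √(90*7 + (24138 + 162*(-99*1/67 + 43*(1/63)))) = √(630 + (24138 + 162*(-99/67 + 43/63))) = √(630 + (24138 + 162*(-3356/4221))) = √(630 + (24138 - 60408/469)) = √(630 + 11260314/469) = √(11555784/469) = 18*√16727354/469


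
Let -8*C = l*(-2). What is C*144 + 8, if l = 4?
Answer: 152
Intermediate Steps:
C = 1 (C = -(-2)/2 = -⅛*(-8) = 1)
C*144 + 8 = 1*144 + 8 = 144 + 8 = 152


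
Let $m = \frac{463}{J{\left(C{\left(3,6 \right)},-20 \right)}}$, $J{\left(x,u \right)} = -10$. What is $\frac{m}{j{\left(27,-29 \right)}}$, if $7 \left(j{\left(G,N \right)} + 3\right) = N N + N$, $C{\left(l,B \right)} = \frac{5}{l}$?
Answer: $- \frac{463}{1130} \approx -0.40973$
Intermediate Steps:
$j{\left(G,N \right)} = -3 + \frac{N}{7} + \frac{N^{2}}{7}$ ($j{\left(G,N \right)} = -3 + \frac{N N + N}{7} = -3 + \frac{N^{2} + N}{7} = -3 + \frac{N + N^{2}}{7} = -3 + \left(\frac{N}{7} + \frac{N^{2}}{7}\right) = -3 + \frac{N}{7} + \frac{N^{2}}{7}$)
$m = - \frac{463}{10}$ ($m = \frac{463}{-10} = 463 \left(- \frac{1}{10}\right) = - \frac{463}{10} \approx -46.3$)
$\frac{m}{j{\left(27,-29 \right)}} = - \frac{463}{10 \left(-3 + \frac{1}{7} \left(-29\right) + \frac{\left(-29\right)^{2}}{7}\right)} = - \frac{463}{10 \left(-3 - \frac{29}{7} + \frac{1}{7} \cdot 841\right)} = - \frac{463}{10 \left(-3 - \frac{29}{7} + \frac{841}{7}\right)} = - \frac{463}{10 \cdot 113} = \left(- \frac{463}{10}\right) \frac{1}{113} = - \frac{463}{1130}$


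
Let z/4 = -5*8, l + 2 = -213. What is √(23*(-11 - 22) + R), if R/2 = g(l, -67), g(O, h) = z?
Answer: I*√1079 ≈ 32.848*I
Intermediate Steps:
l = -215 (l = -2 - 213 = -215)
z = -160 (z = 4*(-5*8) = 4*(-40) = -160)
g(O, h) = -160
R = -320 (R = 2*(-160) = -320)
√(23*(-11 - 22) + R) = √(23*(-11 - 22) - 320) = √(23*(-33) - 320) = √(-759 - 320) = √(-1079) = I*√1079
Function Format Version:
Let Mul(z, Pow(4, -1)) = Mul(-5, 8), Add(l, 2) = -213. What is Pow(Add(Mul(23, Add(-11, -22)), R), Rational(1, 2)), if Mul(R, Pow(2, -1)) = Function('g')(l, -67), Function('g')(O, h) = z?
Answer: Mul(I, Pow(1079, Rational(1, 2))) ≈ Mul(32.848, I)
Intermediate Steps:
l = -215 (l = Add(-2, -213) = -215)
z = -160 (z = Mul(4, Mul(-5, 8)) = Mul(4, -40) = -160)
Function('g')(O, h) = -160
R = -320 (R = Mul(2, -160) = -320)
Pow(Add(Mul(23, Add(-11, -22)), R), Rational(1, 2)) = Pow(Add(Mul(23, Add(-11, -22)), -320), Rational(1, 2)) = Pow(Add(Mul(23, -33), -320), Rational(1, 2)) = Pow(Add(-759, -320), Rational(1, 2)) = Pow(-1079, Rational(1, 2)) = Mul(I, Pow(1079, Rational(1, 2)))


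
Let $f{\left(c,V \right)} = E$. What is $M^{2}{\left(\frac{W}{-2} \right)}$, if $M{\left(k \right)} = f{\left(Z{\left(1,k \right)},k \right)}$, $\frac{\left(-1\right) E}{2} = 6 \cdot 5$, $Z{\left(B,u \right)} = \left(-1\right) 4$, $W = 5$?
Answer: $3600$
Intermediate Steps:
$Z{\left(B,u \right)} = -4$
$E = -60$ ($E = - 2 \cdot 6 \cdot 5 = \left(-2\right) 30 = -60$)
$f{\left(c,V \right)} = -60$
$M{\left(k \right)} = -60$
$M^{2}{\left(\frac{W}{-2} \right)} = \left(-60\right)^{2} = 3600$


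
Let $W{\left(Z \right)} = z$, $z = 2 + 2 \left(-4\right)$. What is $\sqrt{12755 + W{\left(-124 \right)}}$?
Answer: $\sqrt{12749} \approx 112.91$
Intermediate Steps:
$z = -6$ ($z = 2 - 8 = -6$)
$W{\left(Z \right)} = -6$
$\sqrt{12755 + W{\left(-124 \right)}} = \sqrt{12755 - 6} = \sqrt{12749}$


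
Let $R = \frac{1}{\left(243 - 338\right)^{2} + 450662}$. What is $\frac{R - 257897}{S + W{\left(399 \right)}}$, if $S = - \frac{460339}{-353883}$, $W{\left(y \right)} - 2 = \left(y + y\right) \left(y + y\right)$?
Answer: $- \frac{13984500468052718}{34530963898331473} \approx -0.40498$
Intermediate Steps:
$W{\left(y \right)} = 2 + 4 y^{2}$ ($W{\left(y \right)} = 2 + \left(y + y\right) \left(y + y\right) = 2 + 2 y 2 y = 2 + 4 y^{2}$)
$R = \frac{1}{459687}$ ($R = \frac{1}{\left(-95\right)^{2} + 450662} = \frac{1}{9025 + 450662} = \frac{1}{459687} \approx 2.1754 \cdot 10^{-6}$)
$S = \frac{460339}{353883}$ ($S = \left(-460339\right) \left(- \frac{1}{353883}\right) = \frac{460339}{353883} \approx 1.3008$)
$\frac{R - 257897}{S + W{\left(399 \right)}} = \frac{\frac{1}{459687} - 257897}{\frac{460339}{353883} + \left(2 + 4 \cdot 399^{2}\right)} = - \frac{118551898238}{459687 \left(\frac{460339}{353883} + \left(2 + 4 \cdot 159201\right)\right)} = - \frac{118551898238}{459687 \left(\frac{460339}{353883} + \left(2 + 636804\right)\right)} = - \frac{118551898238}{459687 \left(\frac{460339}{353883} + 636806\right)} = - \frac{118551898238}{459687 \cdot \frac{225355278037}{353883}} = \left(- \frac{118551898238}{459687}\right) \frac{353883}{225355278037} = - \frac{13984500468052718}{34530963898331473}$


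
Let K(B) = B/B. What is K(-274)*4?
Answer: 4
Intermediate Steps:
K(B) = 1
K(-274)*4 = 1*4 = 4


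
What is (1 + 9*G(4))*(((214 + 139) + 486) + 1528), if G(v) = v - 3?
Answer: 23670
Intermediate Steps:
G(v) = -3 + v
(1 + 9*G(4))*(((214 + 139) + 486) + 1528) = (1 + 9*(-3 + 4))*(((214 + 139) + 486) + 1528) = (1 + 9*1)*((353 + 486) + 1528) = (1 + 9)*(839 + 1528) = 10*2367 = 23670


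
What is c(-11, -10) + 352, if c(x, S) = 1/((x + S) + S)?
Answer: 10911/31 ≈ 351.97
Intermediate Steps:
c(x, S) = 1/(x + 2*S) (c(x, S) = 1/((S + x) + S) = 1/(x + 2*S))
c(-11, -10) + 352 = 1/(-11 + 2*(-10)) + 352 = 1/(-11 - 20) + 352 = 1/(-31) + 352 = -1/31 + 352 = 10911/31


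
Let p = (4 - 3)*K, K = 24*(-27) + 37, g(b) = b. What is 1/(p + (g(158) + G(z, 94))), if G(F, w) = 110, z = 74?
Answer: -1/343 ≈ -0.0029155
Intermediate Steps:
K = -611 (K = -648 + 37 = -611)
p = -611 (p = (4 - 3)*(-611) = 1*(-611) = -611)
1/(p + (g(158) + G(z, 94))) = 1/(-611 + (158 + 110)) = 1/(-611 + 268) = 1/(-343) = -1/343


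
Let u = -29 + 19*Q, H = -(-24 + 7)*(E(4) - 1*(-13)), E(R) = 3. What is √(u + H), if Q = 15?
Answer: 4*√33 ≈ 22.978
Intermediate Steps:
H = 272 (H = -(-24 + 7)*(3 - 1*(-13)) = -(-17)*(3 + 13) = -(-17)*16 = -1*(-272) = 272)
u = 256 (u = -29 + 19*15 = -29 + 285 = 256)
√(u + H) = √(256 + 272) = √528 = 4*√33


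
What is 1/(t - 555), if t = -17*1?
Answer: -1/572 ≈ -0.0017483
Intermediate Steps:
t = -17
1/(t - 555) = 1/(-17 - 555) = 1/(-572) = -1/572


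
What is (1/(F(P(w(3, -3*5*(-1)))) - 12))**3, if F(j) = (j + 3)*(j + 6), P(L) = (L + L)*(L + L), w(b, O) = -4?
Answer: 1/102371873752 ≈ 9.7683e-12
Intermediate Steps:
P(L) = 4*L**2 (P(L) = (2*L)*(2*L) = 4*L**2)
F(j) = (3 + j)*(6 + j)
(1/(F(P(w(3, -3*5*(-1)))) - 12))**3 = (1/((18 + (4*(-4)**2)**2 + 9*(4*(-4)**2)) - 12))**3 = (1/((18 + (4*16)**2 + 9*(4*16)) - 12))**3 = (1/((18 + 64**2 + 9*64) - 12))**3 = (1/((18 + 4096 + 576) - 12))**3 = (1/(4690 - 12))**3 = (1/4678)**3 = 1/102371873752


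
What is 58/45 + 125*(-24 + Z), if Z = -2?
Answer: -146192/45 ≈ -3248.7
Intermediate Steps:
58/45 + 125*(-24 + Z) = 58/45 + 125*(-24 - 2) = 58*(1/45) + 125*(-26) = 58/45 - 3250 = -146192/45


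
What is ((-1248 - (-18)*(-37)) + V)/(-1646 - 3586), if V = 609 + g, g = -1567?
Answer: 359/654 ≈ 0.54893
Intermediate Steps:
V = -958 (V = 609 - 1567 = -958)
((-1248 - (-18)*(-37)) + V)/(-1646 - 3586) = ((-1248 - (-18)*(-37)) - 958)/(-1646 - 3586) = ((-1248 - 1*666) - 958)/(-5232) = ((-1248 - 666) - 958)*(-1/5232) = (-1914 - 958)*(-1/5232) = -2872*(-1/5232) = 359/654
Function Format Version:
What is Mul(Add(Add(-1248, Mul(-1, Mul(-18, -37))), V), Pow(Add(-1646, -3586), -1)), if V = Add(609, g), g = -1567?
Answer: Rational(359, 654) ≈ 0.54893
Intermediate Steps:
V = -958 (V = Add(609, -1567) = -958)
Mul(Add(Add(-1248, Mul(-1, Mul(-18, -37))), V), Pow(Add(-1646, -3586), -1)) = Mul(Add(Add(-1248, Mul(-1, Mul(-18, -37))), -958), Pow(Add(-1646, -3586), -1)) = Mul(Add(Add(-1248, Mul(-1, 666)), -958), Pow(-5232, -1)) = Mul(Add(Add(-1248, -666), -958), Rational(-1, 5232)) = Mul(Add(-1914, -958), Rational(-1, 5232)) = Mul(-2872, Rational(-1, 5232)) = Rational(359, 654)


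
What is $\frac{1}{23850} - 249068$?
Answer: $- \frac{5940271799}{23850} \approx -2.4907 \cdot 10^{5}$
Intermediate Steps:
$\frac{1}{23850} - 249068 = - \frac{5940271799}{23850}$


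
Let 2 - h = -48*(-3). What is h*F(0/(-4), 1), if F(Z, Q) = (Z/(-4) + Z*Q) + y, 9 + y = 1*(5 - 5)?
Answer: 1278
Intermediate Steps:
y = -9 (y = -9 + 1*(5 - 5) = -9 + 1*0 = -9 + 0 = -9)
F(Z, Q) = -9 - Z/4 + Q*Z (F(Z, Q) = (Z/(-4) + Z*Q) - 9 = (-Z/4 + Q*Z) - 9 = -9 - Z/4 + Q*Z)
h = -142 (h = 2 - (-1)*48*(-3) = 2 - (-1)*(-144) = 2 - 1*144 = 2 - 144 = -142)
h*F(0/(-4), 1) = -142*(-9 - 0/(-4) + 1*(0/(-4))) = -142*(-9 - 0*(-1)/4 + 1*(0*(-1/4))) = -142*(-9 - 1/4*0 + 1*0) = -142*(-9 + 0 + 0) = -142*(-9) = 1278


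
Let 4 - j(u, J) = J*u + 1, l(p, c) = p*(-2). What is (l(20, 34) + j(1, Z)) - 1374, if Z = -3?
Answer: -1408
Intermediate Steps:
l(p, c) = -2*p
j(u, J) = 3 - J*u (j(u, J) = 4 - (J*u + 1) = 4 - (1 + J*u) = 4 + (-1 - J*u) = 3 - J*u)
(l(20, 34) + j(1, Z)) - 1374 = (-2*20 + (3 - 1*(-3)*1)) - 1374 = (-40 + (3 + 3)) - 1374 = (-40 + 6) - 1374 = -34 - 1374 = -1408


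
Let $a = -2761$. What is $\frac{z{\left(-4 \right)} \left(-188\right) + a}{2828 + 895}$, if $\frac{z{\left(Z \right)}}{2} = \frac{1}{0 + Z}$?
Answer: $- \frac{889}{1241} \approx -0.71636$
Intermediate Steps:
$z{\left(Z \right)} = \frac{2}{Z}$ ($z{\left(Z \right)} = \frac{2}{0 + Z} = \frac{2}{Z}$)
$\frac{z{\left(-4 \right)} \left(-188\right) + a}{2828 + 895} = \frac{\frac{2}{-4} \left(-188\right) - 2761}{2828 + 895} = \frac{2 \left(- \frac{1}{4}\right) \left(-188\right) - 2761}{3723} = \left(\left(- \frac{1}{2}\right) \left(-188\right) - 2761\right) \frac{1}{3723} = \left(94 - 2761\right) \frac{1}{3723} = \left(-2667\right) \frac{1}{3723} = - \frac{889}{1241}$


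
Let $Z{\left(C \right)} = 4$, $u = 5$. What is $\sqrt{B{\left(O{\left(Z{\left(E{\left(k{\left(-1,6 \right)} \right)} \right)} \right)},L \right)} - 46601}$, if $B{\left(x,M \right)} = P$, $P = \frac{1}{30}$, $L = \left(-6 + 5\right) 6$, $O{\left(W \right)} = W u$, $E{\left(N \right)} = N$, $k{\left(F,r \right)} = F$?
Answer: $\frac{i \sqrt{41940870}}{30} \approx 215.87 i$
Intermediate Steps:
$O{\left(W \right)} = 5 W$ ($O{\left(W \right)} = W 5 = 5 W$)
$L = -6$ ($L = \left(-1\right) 6 = -6$)
$P = \frac{1}{30} \approx 0.033333$
$B{\left(x,M \right)} = \frac{1}{30}$
$\sqrt{B{\left(O{\left(Z{\left(E{\left(k{\left(-1,6 \right)} \right)} \right)} \right)},L \right)} - 46601} = \sqrt{\frac{1}{30} - 46601} = \sqrt{- \frac{1398029}{30}} = \frac{i \sqrt{41940870}}{30}$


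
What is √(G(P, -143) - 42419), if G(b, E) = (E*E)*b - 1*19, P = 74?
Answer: 2*√367697 ≈ 1212.8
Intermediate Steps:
G(b, E) = -19 + b*E² (G(b, E) = E²*b - 19 = b*E² - 19 = -19 + b*E²)
√(G(P, -143) - 42419) = √((-19 + 74*(-143)²) - 42419) = √((-19 + 74*20449) - 42419) = √((-19 + 1513226) - 42419) = √(1513207 - 42419) = √1470788 = 2*√367697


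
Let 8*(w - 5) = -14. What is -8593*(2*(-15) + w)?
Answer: 919451/4 ≈ 2.2986e+5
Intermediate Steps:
w = 13/4 (w = 5 + (1/8)*(-14) = 5 - 7/4 = 13/4 ≈ 3.2500)
-8593*(2*(-15) + w) = -8593*(2*(-15) + 13/4) = -8593*(-30 + 13/4) = -8593*(-107/4) = 919451/4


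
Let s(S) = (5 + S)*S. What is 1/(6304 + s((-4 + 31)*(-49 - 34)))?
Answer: 1/5017180 ≈ 1.9932e-7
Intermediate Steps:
s(S) = S*(5 + S)
1/(6304 + s((-4 + 31)*(-49 - 34))) = 1/(6304 + ((-4 + 31)*(-49 - 34))*(5 + (-4 + 31)*(-49 - 34))) = 1/(6304 + (27*(-83))*(5 + 27*(-83))) = 1/(6304 - 2241*(5 - 2241)) = 1/(6304 - 2241*(-2236)) = 1/(6304 + 5010876) = 1/5017180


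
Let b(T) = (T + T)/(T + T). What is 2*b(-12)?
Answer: 2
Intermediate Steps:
b(T) = 1 (b(T) = (2*T)/((2*T)) = (2*T)*(1/(2*T)) = 1)
2*b(-12) = 2*1 = 2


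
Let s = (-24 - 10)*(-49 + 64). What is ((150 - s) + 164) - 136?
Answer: 688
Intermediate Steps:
s = -510 (s = -34*15 = -510)
((150 - s) + 164) - 136 = ((150 - 1*(-510)) + 164) - 136 = ((150 + 510) + 164) - 136 = (660 + 164) - 136 = 824 - 136 = 688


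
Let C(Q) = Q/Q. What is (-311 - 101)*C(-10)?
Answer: -412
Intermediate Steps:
C(Q) = 1
(-311 - 101)*C(-10) = (-311 - 101)*1 = -412*1 = -412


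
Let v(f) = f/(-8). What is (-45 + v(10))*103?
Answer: -19055/4 ≈ -4763.8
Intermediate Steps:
v(f) = -f/8 (v(f) = f*(-1/8) = -f/8)
(-45 + v(10))*103 = (-45 - 1/8*10)*103 = (-45 - 5/4)*103 = -185/4*103 = -19055/4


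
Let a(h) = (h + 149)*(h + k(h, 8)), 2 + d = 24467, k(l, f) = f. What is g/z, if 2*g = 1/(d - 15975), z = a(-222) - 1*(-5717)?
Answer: 1/362336220 ≈ 2.7599e-9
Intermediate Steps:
d = 24465 (d = -2 + 24467 = 24465)
a(h) = (8 + h)*(149 + h) (a(h) = (h + 149)*(h + 8) = (149 + h)*(8 + h) = (8 + h)*(149 + h))
z = 21339 (z = (1192 + (-222)**2 + 157*(-222)) - 1*(-5717) = (1192 + 49284 - 34854) + 5717 = 15622 + 5717 = 21339)
g = 1/16980 (g = 1/(2*(24465 - 15975)) = (1/2)/8490 = (1/2)*(1/8490) = 1/16980 ≈ 5.8893e-5)
g/z = (1/16980)/21339 = (1/16980)*(1/21339) = 1/362336220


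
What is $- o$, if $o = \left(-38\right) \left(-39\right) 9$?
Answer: $-13338$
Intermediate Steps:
$o = 13338$ ($o = 1482 \cdot 9 = 13338$)
$- o = \left(-1\right) 13338 = -13338$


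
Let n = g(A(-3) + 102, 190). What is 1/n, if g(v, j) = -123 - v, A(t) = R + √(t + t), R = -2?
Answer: I/(√6 - 223*I) ≈ -0.0044838 + 4.9251e-5*I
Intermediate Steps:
A(t) = -2 + √2*√t (A(t) = -2 + √(t + t) = -2 + √(2*t) = -2 + √2*√t)
n = -223 - I*√6 (n = -123 - ((-2 + √2*√(-3)) + 102) = -123 - ((-2 + √2*(I*√3)) + 102) = -123 - ((-2 + I*√6) + 102) = -123 - (100 + I*√6) = -123 + (-100 - I*√6) = -223 - I*√6 ≈ -223.0 - 2.4495*I)
1/n = 1/(-223 - I*√6)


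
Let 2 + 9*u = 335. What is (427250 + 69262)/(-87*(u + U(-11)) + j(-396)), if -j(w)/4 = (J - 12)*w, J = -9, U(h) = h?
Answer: -82752/5921 ≈ -13.976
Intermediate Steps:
u = 37 (u = -2/9 + (⅑)*335 = -2/9 + 335/9 = 37)
j(w) = 84*w (j(w) = -4*(-9 - 12)*w = -(-84)*w = 84*w)
(427250 + 69262)/(-87*(u + U(-11)) + j(-396)) = (427250 + 69262)/(-87*(37 - 11) + 84*(-396)) = 496512/(-87*26 - 33264) = 496512/(-2262 - 33264) = 496512/(-35526) = 496512*(-1/35526) = -82752/5921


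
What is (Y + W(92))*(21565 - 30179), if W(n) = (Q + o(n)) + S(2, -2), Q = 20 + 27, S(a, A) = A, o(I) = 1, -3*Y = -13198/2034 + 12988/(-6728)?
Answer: -1078747108523/2565891 ≈ -4.2042e+5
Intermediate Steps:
Y = 14401717/5131782 (Y = -(-13198/2034 + 12988/(-6728))/3 = -(-13198*1/2034 + 12988*(-1/6728))/3 = -(-6599/1017 - 3247/1682)/3 = -⅓*(-14401717/1710594) = 14401717/5131782 ≈ 2.8064)
Q = 47
W(n) = 46 (W(n) = (47 + 1) - 2 = 48 - 2 = 46)
(Y + W(92))*(21565 - 30179) = (14401717/5131782 + 46)*(21565 - 30179) = (250463689/5131782)*(-8614) = -1078747108523/2565891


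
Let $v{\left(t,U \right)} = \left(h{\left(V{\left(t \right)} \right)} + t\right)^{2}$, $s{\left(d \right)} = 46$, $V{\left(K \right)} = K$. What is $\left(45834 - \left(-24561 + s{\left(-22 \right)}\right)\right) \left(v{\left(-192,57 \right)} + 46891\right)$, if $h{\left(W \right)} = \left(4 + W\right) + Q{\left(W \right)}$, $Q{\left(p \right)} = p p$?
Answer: $93643604362303$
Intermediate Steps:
$Q{\left(p \right)} = p^{2}$
$h{\left(W \right)} = 4 + W + W^{2}$ ($h{\left(W \right)} = \left(4 + W\right) + W^{2} = 4 + W + W^{2}$)
$v{\left(t,U \right)} = \left(4 + t^{2} + 2 t\right)^{2}$ ($v{\left(t,U \right)} = \left(\left(4 + t + t^{2}\right) + t\right)^{2} = \left(4 + t^{2} + 2 t\right)^{2}$)
$\left(45834 - \left(-24561 + s{\left(-22 \right)}\right)\right) \left(v{\left(-192,57 \right)} + 46891\right) = \left(45834 + \left(24561 - 46\right)\right) \left(\left(4 + \left(-192\right)^{2} + 2 \left(-192\right)\right)^{2} + 46891\right) = \left(45834 + \left(24561 - 46\right)\right) \left(\left(4 + 36864 - 384\right)^{2} + 46891\right) = \left(45834 + 24515\right) \left(36484^{2} + 46891\right) = 70349 \left(1331082256 + 46891\right) = 70349 \cdot 1331129147 = 93643604362303$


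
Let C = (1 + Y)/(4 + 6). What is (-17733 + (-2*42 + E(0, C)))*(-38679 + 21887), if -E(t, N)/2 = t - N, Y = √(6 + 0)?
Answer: 1495898528/5 - 16792*√6/5 ≈ 2.9917e+8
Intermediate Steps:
Y = √6 ≈ 2.4495
C = ⅒ + √6/10 (C = (1 + √6)/(4 + 6) = (1 + √6)/10 = (1 + √6)*(⅒) = ⅒ + √6/10 ≈ 0.34495)
E(t, N) = -2*t + 2*N (E(t, N) = -2*(t - N) = -2*t + 2*N)
(-17733 + (-2*42 + E(0, C)))*(-38679 + 21887) = (-17733 + (-2*42 + (-2*0 + 2*(⅒ + √6/10))))*(-38679 + 21887) = (-17733 + (-84 + (0 + (⅕ + √6/5))))*(-16792) = (-17733 + (-84 + (⅕ + √6/5)))*(-16792) = (-17733 + (-419/5 + √6/5))*(-16792) = (-89084/5 + √6/5)*(-16792) = 1495898528/5 - 16792*√6/5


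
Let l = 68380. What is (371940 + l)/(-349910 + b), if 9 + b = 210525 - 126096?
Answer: -44032/26549 ≈ -1.6585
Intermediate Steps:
b = 84420 (b = -9 + (210525 - 126096) = -9 + 84429 = 84420)
(371940 + l)/(-349910 + b) = (371940 + 68380)/(-349910 + 84420) = 440320/(-265490) = 440320*(-1/265490) = -44032/26549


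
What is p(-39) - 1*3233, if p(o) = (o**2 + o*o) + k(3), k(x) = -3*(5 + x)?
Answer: -215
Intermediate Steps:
k(x) = -15 - 3*x
p(o) = -24 + 2*o**2 (p(o) = (o**2 + o*o) + (-15 - 3*3) = (o**2 + o**2) + (-15 - 9) = 2*o**2 - 24 = -24 + 2*o**2)
p(-39) - 1*3233 = (-24 + 2*(-39)**2) - 1*3233 = (-24 + 2*1521) - 3233 = (-24 + 3042) - 3233 = 3018 - 3233 = -215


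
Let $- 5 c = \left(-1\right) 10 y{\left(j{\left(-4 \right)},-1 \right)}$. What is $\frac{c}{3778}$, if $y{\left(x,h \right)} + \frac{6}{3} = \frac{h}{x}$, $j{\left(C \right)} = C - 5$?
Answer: $- \frac{17}{17001} \approx -0.00099994$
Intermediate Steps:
$j{\left(C \right)} = -5 + C$ ($j{\left(C \right)} = C - 5 = -5 + C$)
$y{\left(x,h \right)} = -2 + \frac{h}{x}$
$c = - \frac{34}{9}$ ($c = - \frac{\left(-1\right) 10 \left(-2 - \frac{1}{-5 - 4}\right)}{5} = - \frac{\left(-10\right) \left(-2 - \frac{1}{-9}\right)}{5} = - \frac{\left(-10\right) \left(-2 - - \frac{1}{9}\right)}{5} = - \frac{\left(-10\right) \left(-2 + \frac{1}{9}\right)}{5} = - \frac{\left(-10\right) \left(- \frac{17}{9}\right)}{5} = \left(- \frac{1}{5}\right) \frac{170}{9} = - \frac{34}{9} \approx -3.7778$)
$\frac{c}{3778} = - \frac{34}{9 \cdot 3778} = \left(- \frac{34}{9}\right) \frac{1}{3778} = - \frac{17}{17001}$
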